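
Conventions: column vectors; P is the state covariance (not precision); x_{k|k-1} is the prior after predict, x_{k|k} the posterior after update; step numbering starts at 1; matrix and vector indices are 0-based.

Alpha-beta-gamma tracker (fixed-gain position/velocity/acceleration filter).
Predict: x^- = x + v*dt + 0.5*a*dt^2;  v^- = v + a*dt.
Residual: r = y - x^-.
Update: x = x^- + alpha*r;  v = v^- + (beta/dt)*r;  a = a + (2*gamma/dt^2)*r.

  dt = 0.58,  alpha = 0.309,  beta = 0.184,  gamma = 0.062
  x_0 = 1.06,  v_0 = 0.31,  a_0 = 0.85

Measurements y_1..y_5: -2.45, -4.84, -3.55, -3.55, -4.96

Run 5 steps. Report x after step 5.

step 1: x_pred=1.3828  r=-3.8328  x^+=0.1984  v^+=-0.4129  a^+=-0.5628
step 2: x_pred=-0.1357  r=-4.7043  x^+=-1.5893  v^+=-2.2317  a^+=-2.2968
step 3: x_pred=-3.2701  r=-0.2799  x^+=-3.3566  v^+=-3.6527  a^+=-2.4000
step 4: x_pred=-5.8788  r=2.3288  x^+=-5.1592  v^+=-4.3059  a^+=-1.5416
step 5: x_pred=-7.9159  r=2.9559  x^+=-7.0026  v^+=-4.2623  a^+=-0.4520

x_post = -7.0026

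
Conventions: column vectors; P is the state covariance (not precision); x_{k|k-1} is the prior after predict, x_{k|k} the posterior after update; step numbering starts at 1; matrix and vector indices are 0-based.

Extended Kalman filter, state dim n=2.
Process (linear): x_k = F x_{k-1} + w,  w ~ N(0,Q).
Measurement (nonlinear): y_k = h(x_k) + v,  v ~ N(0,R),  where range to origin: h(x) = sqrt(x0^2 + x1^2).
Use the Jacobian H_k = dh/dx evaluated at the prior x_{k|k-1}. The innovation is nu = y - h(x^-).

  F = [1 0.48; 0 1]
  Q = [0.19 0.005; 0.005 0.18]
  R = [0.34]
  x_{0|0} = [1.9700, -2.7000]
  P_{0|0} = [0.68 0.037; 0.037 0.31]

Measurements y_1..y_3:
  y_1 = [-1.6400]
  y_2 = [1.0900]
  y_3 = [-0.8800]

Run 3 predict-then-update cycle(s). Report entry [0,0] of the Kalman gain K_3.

step 1: x^-=[0.6740, -2.7000]  P^-=[0.9769 0.1908; 0.1908 0.4900]  H_jac=[0.2422 -0.9702]  S=[0.7689]  K=[0.0670; -0.5582]  nu=[-4.4229]  x^+=[0.3778, -0.2311]  P^+=[0.9735 0.2195; 0.2195 0.2504]
step 2: x^-=[0.2668, -0.2311]  P^-=[1.4320 0.3447; 0.3447 0.4304]  H_jac=[0.7559 -0.6547]  S=[1.0014]  K=[0.8554; -0.0212]  nu=[0.7370]  x^+=[0.8973, -0.2468]  P^+=[0.6991 0.3629; 0.3629 0.4300]
step 3: x^-=[0.7788, -0.2468]  P^-=[1.3366 0.5743; 0.5743 0.6100]  H_jac=[0.9533 -0.3020]  S=[1.2796]  K=[0.8602; 0.2839]  nu=[-1.6970]  x^+=[-0.6809, -0.7285]  P^+=[0.3898 0.2618; 0.2618 0.5069]

K[0,0] = 0.8602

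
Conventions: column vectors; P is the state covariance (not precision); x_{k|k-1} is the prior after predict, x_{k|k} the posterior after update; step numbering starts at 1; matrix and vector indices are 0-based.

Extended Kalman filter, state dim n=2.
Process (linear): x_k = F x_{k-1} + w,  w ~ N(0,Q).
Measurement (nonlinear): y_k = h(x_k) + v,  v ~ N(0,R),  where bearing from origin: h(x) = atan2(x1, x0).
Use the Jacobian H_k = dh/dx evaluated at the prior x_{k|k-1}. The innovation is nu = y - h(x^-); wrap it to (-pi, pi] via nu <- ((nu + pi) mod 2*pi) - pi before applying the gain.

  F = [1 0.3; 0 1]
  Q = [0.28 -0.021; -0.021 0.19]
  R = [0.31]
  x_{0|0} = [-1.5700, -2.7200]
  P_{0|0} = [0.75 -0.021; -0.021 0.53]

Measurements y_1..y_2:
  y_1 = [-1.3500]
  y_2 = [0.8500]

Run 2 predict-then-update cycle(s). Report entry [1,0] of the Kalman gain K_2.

K[1,0] = -0.2285

step 1: x^-=[-2.3860, -2.7200]  P^-=[1.0651 0.1170; 0.1170 0.7200]  H_jac=[0.2078 -0.1823]  S=[0.3710]  K=[0.5390; -0.2882]  nu=[0.9409]  x^+=[-1.8789, -2.9911]  P^+=[0.9573 0.1746; 0.1746 0.6892]
step 2: x^-=[-2.7762, -2.9911]  P^-=[1.4041 0.3604; 0.3604 0.8792]  H_jac=[0.1796 -0.1667]  S=[0.3581]  K=[0.5364; -0.2285]  nu=[-3.1142]  x^+=[-4.4467, -2.2795]  P^+=[1.3011 0.4043; 0.4043 0.8605]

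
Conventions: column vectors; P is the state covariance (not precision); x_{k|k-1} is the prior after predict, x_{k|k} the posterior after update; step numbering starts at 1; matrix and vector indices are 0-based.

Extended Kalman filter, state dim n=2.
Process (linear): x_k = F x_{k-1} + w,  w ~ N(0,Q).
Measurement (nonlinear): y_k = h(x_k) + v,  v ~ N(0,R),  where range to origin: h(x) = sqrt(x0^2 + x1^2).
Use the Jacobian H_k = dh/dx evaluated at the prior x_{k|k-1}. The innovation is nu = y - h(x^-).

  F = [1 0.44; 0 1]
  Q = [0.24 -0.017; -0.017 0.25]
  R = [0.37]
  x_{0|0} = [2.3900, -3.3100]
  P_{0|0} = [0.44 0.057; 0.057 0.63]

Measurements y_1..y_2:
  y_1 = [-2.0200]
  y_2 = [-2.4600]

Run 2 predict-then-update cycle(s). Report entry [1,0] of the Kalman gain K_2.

K[1,0] = 0.2978

step 1: x^-=[0.9336, -3.3100]  P^-=[0.8521 0.3172; 0.3172 0.8800]  H_jac=[0.2715 -0.9624]  S=[1.0822]  K=[-0.0683; -0.7031]  nu=[-5.4591]  x^+=[1.3067, 0.5281]  P^+=[0.8471 0.2652; 0.2652 0.3451]
step 2: x^-=[1.5391, 0.5281]  P^-=[1.3873 0.4000; 0.4000 0.5951]  H_jac=[0.9459 0.3245]  S=[1.9194]  K=[0.7513; 0.2978]  nu=[-4.0872]  x^+=[-1.5315, -0.6889]  P^+=[0.3039 -0.0293; -0.0293 0.4249]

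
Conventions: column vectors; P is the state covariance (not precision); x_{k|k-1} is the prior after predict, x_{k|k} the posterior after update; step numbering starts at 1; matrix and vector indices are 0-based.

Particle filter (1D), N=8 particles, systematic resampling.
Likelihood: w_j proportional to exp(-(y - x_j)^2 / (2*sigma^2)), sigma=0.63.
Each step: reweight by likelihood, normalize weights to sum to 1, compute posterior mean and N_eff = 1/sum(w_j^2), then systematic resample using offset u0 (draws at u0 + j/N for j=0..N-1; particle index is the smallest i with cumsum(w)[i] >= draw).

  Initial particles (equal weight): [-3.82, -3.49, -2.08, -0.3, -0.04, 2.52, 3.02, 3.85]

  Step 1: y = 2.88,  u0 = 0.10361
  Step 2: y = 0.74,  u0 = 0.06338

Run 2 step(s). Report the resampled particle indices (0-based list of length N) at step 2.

resampled_idx = [0, 0, 1, 1, 1, 2, 2, 4]

step 1: w=[0.0000, 0.0000, 0.0000, 0.0000, 0.0000, 0.3986, 0.4579, 0.1435]  mean=2.9397  Neff=2.5696  idx=[5, 5, 5, 6, 6, 6, 6, 7]
step 2: w=[0.3021, 0.3021, 0.3021, 0.0234, 0.0234, 0.0234, 0.0234, 0.0001]  mean=2.5669  Neff=3.6237  idx=[0, 0, 1, 1, 1, 2, 2, 4]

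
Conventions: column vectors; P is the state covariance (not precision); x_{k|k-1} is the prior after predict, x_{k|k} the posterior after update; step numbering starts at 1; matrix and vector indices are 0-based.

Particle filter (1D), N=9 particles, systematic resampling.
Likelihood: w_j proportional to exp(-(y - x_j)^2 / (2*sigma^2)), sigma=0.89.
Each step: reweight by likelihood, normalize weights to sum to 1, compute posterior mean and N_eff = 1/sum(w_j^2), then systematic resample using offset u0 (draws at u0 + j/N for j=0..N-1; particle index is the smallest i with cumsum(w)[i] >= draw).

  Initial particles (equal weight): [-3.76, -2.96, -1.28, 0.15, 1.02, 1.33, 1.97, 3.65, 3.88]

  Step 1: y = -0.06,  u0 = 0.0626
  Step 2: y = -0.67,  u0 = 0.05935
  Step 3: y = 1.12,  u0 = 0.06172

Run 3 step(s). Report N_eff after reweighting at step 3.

N_eff = 5.8459

step 1: w=[0.0001, 0.0022, 0.1763, 0.4387, 0.2160, 0.1332, 0.0335, 0.0001, 0.0000]  mean=0.2970  Neff=3.4601  idx=[2, 2, 3, 3, 3, 4, 4, 5, 5]
step 2: w=[0.1960, 0.1960, 0.1622, 0.1622, 0.1622, 0.0409, 0.0409, 0.0198, 0.0198]  mean=-0.2927  Neff=6.2547  idx=[0, 0, 1, 2, 2, 3, 4, 4, 6]
step 3: w=[0.0069, 0.0069, 0.0069, 0.1440, 0.1440, 0.1440, 0.1440, 0.1440, 0.2592]  mean=0.3460  Neff=5.8459  idx=[3, 4, 4, 5, 6, 7, 7, 8, 8]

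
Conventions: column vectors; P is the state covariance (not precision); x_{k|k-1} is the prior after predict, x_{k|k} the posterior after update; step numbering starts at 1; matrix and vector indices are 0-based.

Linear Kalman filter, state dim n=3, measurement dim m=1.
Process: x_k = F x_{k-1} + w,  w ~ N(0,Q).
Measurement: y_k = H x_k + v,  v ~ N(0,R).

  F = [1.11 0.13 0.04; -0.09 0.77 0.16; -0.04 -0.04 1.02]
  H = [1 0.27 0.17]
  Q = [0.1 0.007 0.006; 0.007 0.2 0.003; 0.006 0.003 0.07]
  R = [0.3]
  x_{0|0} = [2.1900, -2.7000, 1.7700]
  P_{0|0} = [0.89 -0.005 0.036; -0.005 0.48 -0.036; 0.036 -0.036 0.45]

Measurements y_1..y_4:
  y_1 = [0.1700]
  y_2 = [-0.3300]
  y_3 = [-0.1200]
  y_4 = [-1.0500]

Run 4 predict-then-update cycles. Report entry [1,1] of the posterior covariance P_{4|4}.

step 1: x^-=[2.1507, -1.9929, 1.8258]  P^-=[1.2068 -0.0308 0.0186; -0.0308 0.4941 0.0334; 0.0186 0.0334 0.5404]  S=[1.5512]  K=[0.7747; 0.0698; 0.0770]  nu=[-1.7530]  x^+=[0.7927, -2.1153, 1.6908]  P^+=[0.2759 -0.1147 -0.0740; -0.1147 0.4865 0.0251; -0.0740 0.0251 0.5312]
step 2: x^-=[0.6726, -1.4296, 1.7775]  P^-=[0.4096 -0.0767 -0.0618; -0.0767 0.5285 0.1056; -0.0618 0.1056 0.6275]  S=[0.7136]  K=[0.5303; 0.1176; 0.1029]  nu=[-0.9188]  x^+=[0.1853, -1.5377, 1.6830]  P^+=[0.2090 -0.1212 -0.1007; -0.1212 0.5186 0.0970; -0.1007 0.0970 0.6199]
step 3: x^-=[0.0731, -0.9314, 1.7707]  P^-=[0.3243 -0.0727 -0.0758; -0.0727 0.5687 0.1777; -0.0758 0.1777 0.7160]  S=[0.6377]  K=[0.4575; 0.1741; 0.1472]  nu=[-0.2427]  x^+=[-0.0379, -0.9737, 1.7350]  P^+=[0.1908 -0.1235 -0.1188; -0.1235 0.5493 0.1613; -0.1188 0.1613 0.7022]
step 4: x^-=[-0.0992, -0.4687, 1.8102]  P^-=[0.3010 -0.0690 -0.0837; -0.0690 0.6055 0.2421; -0.0837 0.2421 0.7979]  S=[0.6247]  K=[0.4292; 0.2171; 0.1878]  nu=[-1.1319]  x^+=[-0.5851, -0.7144, 1.5976]  P^+=[0.1859 -0.1272 -0.1340; -0.1272 0.5761 0.2166; -0.1340 0.2166 0.7759]

P_post[1,1] = 0.5761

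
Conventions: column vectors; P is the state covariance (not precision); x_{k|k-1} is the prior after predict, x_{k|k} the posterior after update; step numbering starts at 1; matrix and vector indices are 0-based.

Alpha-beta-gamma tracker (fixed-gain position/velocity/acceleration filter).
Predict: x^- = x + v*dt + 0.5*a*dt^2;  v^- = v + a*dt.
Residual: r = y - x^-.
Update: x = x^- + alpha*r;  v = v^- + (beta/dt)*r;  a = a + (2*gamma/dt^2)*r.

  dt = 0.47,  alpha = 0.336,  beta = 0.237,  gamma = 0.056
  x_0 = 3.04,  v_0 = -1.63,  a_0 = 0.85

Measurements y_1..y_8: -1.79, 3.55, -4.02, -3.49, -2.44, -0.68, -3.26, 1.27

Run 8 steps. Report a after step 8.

step 1: x_pred=2.3678  r=-4.1578  x^+=0.9708  v^+=-3.3271  a^+=-1.2581
step 2: x_pred=-0.7319  r=4.2819  x^+=0.7068  v^+=-1.7592  a^+=0.9129
step 3: x_pred=-0.0192  r=-4.0008  x^+=-1.3635  v^+=-3.3476  a^+=-1.1155
step 4: x_pred=-3.0600  r=-0.4300  x^+=-3.2045  v^+=-4.0887  a^+=-1.3336
step 5: x_pred=-5.2735  r=2.8335  x^+=-4.3214  v^+=-3.2867  a^+=0.1031
step 6: x_pred=-5.8548  r=5.1748  x^+=-4.1160  v^+=-0.6288  a^+=2.7268
step 7: x_pred=-4.1104  r=0.8504  x^+=-3.8247  v^+=1.0816  a^+=3.1579
step 8: x_pred=-2.9675  r=4.2375  x^+=-1.5437  v^+=4.7026  a^+=5.3064

a_post = 5.3064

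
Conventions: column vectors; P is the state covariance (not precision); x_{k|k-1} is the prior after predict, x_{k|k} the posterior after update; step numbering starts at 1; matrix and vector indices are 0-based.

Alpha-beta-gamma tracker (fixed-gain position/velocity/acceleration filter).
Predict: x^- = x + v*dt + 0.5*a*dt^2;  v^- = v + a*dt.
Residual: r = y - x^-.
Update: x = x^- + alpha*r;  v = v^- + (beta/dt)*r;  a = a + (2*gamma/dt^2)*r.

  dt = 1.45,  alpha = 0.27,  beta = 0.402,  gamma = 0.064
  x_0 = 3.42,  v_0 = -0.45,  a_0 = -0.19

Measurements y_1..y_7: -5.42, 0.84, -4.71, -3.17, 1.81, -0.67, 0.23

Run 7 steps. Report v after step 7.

step 1: x_pred=2.5678  r=-7.9878  x^+=0.4111  v^+=-2.9400  a^+=-0.6763
step 2: x_pred=-4.5629  r=5.4029  x^+=-3.1041  v^+=-2.4227  a^+=-0.3474
step 3: x_pred=-6.9823  r=2.2723  x^+=-6.3688  v^+=-2.2964  a^+=-0.2090
step 4: x_pred=-9.9184  r=6.7484  x^+=-8.0963  v^+=-0.7286  a^+=0.2018
step 5: x_pred=-8.9406  r=10.7506  x^+=-6.0380  v^+=2.5445  a^+=0.8563
step 6: x_pred=-1.4482  r=0.7782  x^+=-1.2381  v^+=4.0019  a^+=0.9037
step 7: x_pred=5.5147  r=-5.2847  x^+=4.0879  v^+=3.8471  a^+=0.5820

v_post = 3.8471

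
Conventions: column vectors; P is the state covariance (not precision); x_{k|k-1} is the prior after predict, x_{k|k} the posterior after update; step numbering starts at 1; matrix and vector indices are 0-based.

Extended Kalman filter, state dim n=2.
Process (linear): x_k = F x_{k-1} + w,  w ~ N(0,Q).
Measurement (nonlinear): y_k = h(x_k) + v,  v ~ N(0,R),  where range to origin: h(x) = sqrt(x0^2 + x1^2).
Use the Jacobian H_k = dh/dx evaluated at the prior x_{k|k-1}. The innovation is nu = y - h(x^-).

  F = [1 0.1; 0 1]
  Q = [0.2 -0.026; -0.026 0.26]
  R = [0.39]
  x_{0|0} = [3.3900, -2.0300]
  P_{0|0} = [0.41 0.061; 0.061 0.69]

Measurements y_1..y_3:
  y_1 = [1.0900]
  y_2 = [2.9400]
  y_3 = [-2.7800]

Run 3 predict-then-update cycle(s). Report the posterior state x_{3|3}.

step 1: x^-=[3.1870, -2.0300]  P^-=[0.6291 0.1040; 0.1040 0.9500]  H_jac=[0.8434 -0.5372]  S=[1.0175]  K=[0.4666; -0.4154]  nu=[-2.6886]  x^+=[1.9325, -0.9132]  P^+=[0.4076 0.3012; 0.3012 0.7744]
step 2: x^-=[1.8412, -0.9132]  P^-=[0.6756 0.3526; 0.3526 1.0344]  H_jac=[0.8959 -0.4443]  S=[0.8557]  K=[0.5242; -0.1679]  nu=[0.8848]  x^+=[2.3050, -1.0617]  P^+=[0.4404 0.4280; 0.4280 1.0103]
step 3: x^-=[2.1989, -1.0617]  P^-=[0.7361 0.5030; 0.5030 1.2703]  H_jac=[0.9005 -0.4348]  S=[0.8332]  K=[0.5331; -0.1193]  nu=[-5.2218]  x^+=[-0.5849, -0.4388]  P^+=[0.4993 0.5560; 0.5560 1.2584]

x_post = [-0.5849, -0.4388]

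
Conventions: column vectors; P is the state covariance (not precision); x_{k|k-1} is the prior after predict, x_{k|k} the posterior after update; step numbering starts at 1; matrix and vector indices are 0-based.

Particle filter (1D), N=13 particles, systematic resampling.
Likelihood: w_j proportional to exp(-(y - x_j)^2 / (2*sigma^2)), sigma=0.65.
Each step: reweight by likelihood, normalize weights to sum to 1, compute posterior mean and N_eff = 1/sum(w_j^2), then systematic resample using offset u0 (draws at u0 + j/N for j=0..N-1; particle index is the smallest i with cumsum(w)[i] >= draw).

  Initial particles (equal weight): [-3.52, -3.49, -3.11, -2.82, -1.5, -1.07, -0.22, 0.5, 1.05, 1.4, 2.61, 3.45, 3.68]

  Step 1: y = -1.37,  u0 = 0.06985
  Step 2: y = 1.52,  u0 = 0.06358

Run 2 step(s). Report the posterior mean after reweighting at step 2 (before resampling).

step 1: w=[0.0019, 0.0022, 0.0125, 0.0373, 0.4405, 0.4040, 0.0940, 0.0072, 0.0004, 0.0001, 0.0000, 0.0000, 0.0000]  mean=-1.2680  Neff=2.7198  idx=[4, 4, 4, 4, 4, 4, 5, 5, 5, 5, 5, 6, 7]
step 2: w=[0.0001, 0.0001, 0.0001, 0.0001, 0.0001, 0.0001, 0.0011, 0.0011, 0.0011, 0.0011, 0.0011, 0.0864, 0.9077]  mean=0.4283  Neff=1.2029  idx=[11, 12, 12, 12, 12, 12, 12, 12, 12, 12, 12, 12, 12]

post_mean = 0.4283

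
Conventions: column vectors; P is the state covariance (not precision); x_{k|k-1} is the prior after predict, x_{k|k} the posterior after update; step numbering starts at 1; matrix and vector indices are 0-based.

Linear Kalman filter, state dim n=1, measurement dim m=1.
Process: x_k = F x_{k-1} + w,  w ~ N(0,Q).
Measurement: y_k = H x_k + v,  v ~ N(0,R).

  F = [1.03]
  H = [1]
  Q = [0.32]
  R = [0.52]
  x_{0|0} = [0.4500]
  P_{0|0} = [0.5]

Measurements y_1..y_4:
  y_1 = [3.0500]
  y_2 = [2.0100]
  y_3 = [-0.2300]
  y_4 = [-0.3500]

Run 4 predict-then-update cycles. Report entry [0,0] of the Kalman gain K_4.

K[0,0] = 0.5447

step 1: x^-=[0.4635]  P^-=[0.8504]  S=[1.3704]  K=[0.6206]  nu=[2.5865]  x^+=[2.0686]  P^+=[0.3227]
step 2: x^-=[2.1306]  P^-=[0.6623]  S=[1.1823]  K=[0.5602]  nu=[-0.1206]  x^+=[2.0631]  P^+=[0.2913]
step 3: x^-=[2.1250]  P^-=[0.6290]  S=[1.1490]  K=[0.5474]  nu=[-2.3550]  x^+=[0.8357]  P^+=[0.2847]
step 4: x^-=[0.8608]  P^-=[0.6220]  S=[1.1420]  K=[0.5447]  nu=[-1.2108]  x^+=[0.2013]  P^+=[0.2832]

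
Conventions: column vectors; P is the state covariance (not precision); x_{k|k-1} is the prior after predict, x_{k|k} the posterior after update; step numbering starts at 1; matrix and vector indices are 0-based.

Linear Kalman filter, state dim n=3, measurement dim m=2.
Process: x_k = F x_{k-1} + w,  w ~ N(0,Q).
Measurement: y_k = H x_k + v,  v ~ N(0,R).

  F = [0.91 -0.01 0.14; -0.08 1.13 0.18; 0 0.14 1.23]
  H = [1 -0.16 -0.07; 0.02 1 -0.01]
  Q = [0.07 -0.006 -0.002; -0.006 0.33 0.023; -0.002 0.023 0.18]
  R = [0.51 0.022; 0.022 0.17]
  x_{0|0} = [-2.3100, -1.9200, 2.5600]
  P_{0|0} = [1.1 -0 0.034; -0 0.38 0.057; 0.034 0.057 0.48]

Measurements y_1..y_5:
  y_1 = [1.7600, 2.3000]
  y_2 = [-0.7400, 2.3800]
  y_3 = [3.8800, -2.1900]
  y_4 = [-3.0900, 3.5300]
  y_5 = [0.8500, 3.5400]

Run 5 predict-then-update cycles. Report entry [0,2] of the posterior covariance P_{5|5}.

P_post[0,2] = 0.5853

step 1: x^-=[-1.7245, -1.5240, 2.8800]  P^-=[0.9989 -0.0642 0.1186; -0.0642 0.8600 0.2667; 0.1186 0.2667 0.9333]  S=[1.5454 -0.1785; -0.1785 1.0226]  K=[0.6557 0.0701; -0.0469 0.8290; 0.0369 0.2605]  nu=[3.4423, 3.8873]  x^+=[0.8052, 1.5372, 4.0197]  P^+=[0.3458 0.0204 0.0934; 0.0204 0.1400 0.0519; 0.0934 0.0519 0.8652]
step 2: x^-=[1.2801, 2.3961, 5.1594]  P^-=[0.3966 0.0324 0.2544; 0.0324 0.5538 0.3007; 0.2544 0.3007 1.5096]  S=[0.8889 -0.0488; -0.0488 0.7192]  K=[0.4248 0.0813; -0.0450 0.7636; 0.1358 0.4134]  nu=[-1.2756, 0.0099]  x^+=[0.7391, 2.4611, 4.9902]  P^+=[0.2348 0.0204 0.1880; 0.0204 0.1292 0.0833; 0.1880 0.0833 1.3758]
step 3: x^-=[1.3466, 3.6201, 6.4825]  P^-=[0.3387 0.0728 0.4484; 0.0728 0.5659 0.4471; 0.4484 0.4471 2.2926]  S=[0.7984 -0.0233; -0.0233 0.7300]  K=[0.3737 0.1148; -0.0390 0.7698; 0.2885 0.6026]  nu=[3.5664, -5.7722]  x^+=[2.0171, -0.9622, 4.0333]  P^+=[0.2196 0.0265 0.3178; 0.0265 0.1307 0.1221; 0.3178 0.1221 1.9692]
step 4: x^-=[2.4098, -0.5226, 4.8263]  P^-=[0.3706 0.1210 0.6969; 0.1210 0.5978 0.6209; 0.6969 0.6209 3.2038]  S=[0.7892 0.0062; 0.0062 0.7604]  K=[0.3820 0.1566; -0.0291 0.7814; 0.4667 0.7889]  nu=[-5.2456, 4.0527]  x^+=[1.0407, 2.7968, 5.5751]  P^+=[0.2360 0.0349 0.4599; 0.0349 0.1331 0.1607; 0.4599 0.1607 2.5541]
step 5: x^-=[1.6996, 4.0806, 7.2489]  P^-=[0.4316 0.1709 0.9580; 0.1709 0.6301 0.7913; 0.9580 0.7913 4.1020]  S=[0.8068 0.0380; 0.0380 0.7913]  K=[0.4088 0.1952; -0.0191 0.7915; 0.6302 0.9422]  nu=[0.3107, -0.5021]  x^+=[1.7286, 3.6773, 6.9717]  P^+=[0.2606 0.0428 0.5853; 0.0428 0.1352 0.1927; 0.5853 0.1927 3.0341]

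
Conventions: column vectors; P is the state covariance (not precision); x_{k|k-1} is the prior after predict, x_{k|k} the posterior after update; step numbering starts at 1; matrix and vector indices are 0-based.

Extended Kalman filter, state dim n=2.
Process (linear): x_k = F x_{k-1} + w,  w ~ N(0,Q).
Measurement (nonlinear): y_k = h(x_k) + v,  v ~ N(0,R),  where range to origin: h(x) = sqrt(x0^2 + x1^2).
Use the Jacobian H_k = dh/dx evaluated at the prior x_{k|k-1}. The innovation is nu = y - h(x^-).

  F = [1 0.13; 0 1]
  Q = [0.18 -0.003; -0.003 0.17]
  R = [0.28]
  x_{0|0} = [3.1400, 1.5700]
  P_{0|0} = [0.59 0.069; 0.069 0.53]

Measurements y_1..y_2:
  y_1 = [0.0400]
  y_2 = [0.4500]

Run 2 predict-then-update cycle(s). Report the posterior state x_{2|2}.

step 1: x^-=[3.3441, 1.5700]  P^-=[0.7969 0.1349; 0.1349 0.7000]  H_jac=[0.9052 0.4250]  S=[1.1632]  K=[0.6694; 0.3607]  nu=[-3.6543]  x^+=[0.8978, 0.2518]  P^+=[0.2756 -0.1460; -0.1460 0.5486]
step 2: x^-=[0.9305, 0.2518]  P^-=[0.4269 -0.0777; -0.0777 0.7186]  H_jac=[0.9653 0.2612]  S=[0.6877]  K=[0.5698; 0.1639]  nu=[-0.5140]  x^+=[0.6376, 0.1675]  P^+=[0.2037 -0.1419; -0.1419 0.7002]

x_post = [0.6376, 0.1675]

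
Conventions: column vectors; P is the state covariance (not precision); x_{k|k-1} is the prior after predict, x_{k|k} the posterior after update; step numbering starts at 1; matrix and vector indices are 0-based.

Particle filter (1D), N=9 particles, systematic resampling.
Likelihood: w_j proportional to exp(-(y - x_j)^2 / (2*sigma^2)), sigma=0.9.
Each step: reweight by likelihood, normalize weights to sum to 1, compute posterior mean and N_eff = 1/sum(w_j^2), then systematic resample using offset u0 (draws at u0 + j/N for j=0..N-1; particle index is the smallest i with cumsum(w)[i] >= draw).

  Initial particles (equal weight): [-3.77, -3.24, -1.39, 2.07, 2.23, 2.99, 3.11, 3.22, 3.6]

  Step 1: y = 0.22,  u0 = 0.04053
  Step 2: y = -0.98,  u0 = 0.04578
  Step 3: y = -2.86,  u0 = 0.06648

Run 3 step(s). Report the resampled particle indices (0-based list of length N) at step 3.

step 1: w=[0.0001, 0.0015, 0.4747, 0.2843, 0.1942, 0.0206, 0.0136, 0.0091, 0.0020]  mean=0.4970  Neff=2.9026  idx=[2, 2, 2, 2, 3, 3, 3, 4, 4]
step 2: w=[0.2491, 0.2491, 0.2491, 0.2491, 0.0009, 0.0009, 0.0009, 0.0005, 0.0005]  mean=-1.3773  Neff=4.0290  idx=[0, 0, 1, 1, 1, 2, 2, 3, 3]
step 3: w=[0.1111, 0.1111, 0.1111, 0.1111, 0.1111, 0.1111, 0.1111, 0.1111, 0.1111]  mean=-1.3900  Neff=9.0000  idx=[0, 1, 2, 3, 4, 5, 6, 7, 8]

resampled_idx = [0, 1, 2, 3, 4, 5, 6, 7, 8]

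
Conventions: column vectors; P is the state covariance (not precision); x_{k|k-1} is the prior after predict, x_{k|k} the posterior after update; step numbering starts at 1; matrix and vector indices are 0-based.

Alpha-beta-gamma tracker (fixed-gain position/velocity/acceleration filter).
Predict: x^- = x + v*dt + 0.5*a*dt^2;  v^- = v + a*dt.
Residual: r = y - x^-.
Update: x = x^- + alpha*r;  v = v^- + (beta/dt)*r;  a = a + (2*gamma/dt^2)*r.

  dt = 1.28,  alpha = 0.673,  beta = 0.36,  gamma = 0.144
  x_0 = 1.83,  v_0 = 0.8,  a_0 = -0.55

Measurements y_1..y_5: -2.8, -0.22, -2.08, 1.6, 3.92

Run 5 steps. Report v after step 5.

step 1: x_pred=2.4034  r=-5.2034  x^+=-1.0985  v^+=-1.3675  a^+=-1.4647
step 2: x_pred=-4.0487  r=3.8287  x^+=-1.4720  v^+=-2.1654  a^+=-0.7917
step 3: x_pred=-4.8922  r=2.8122  x^+=-2.9996  v^+=-2.3878  a^+=-0.2973
step 4: x_pred=-6.2995  r=7.8995  x^+=-0.9832  v^+=-0.5466  a^+=1.0913
step 5: x_pred=-0.7888  r=4.7088  x^+=2.3802  v^+=2.1746  a^+=1.9190

v_post = 2.1746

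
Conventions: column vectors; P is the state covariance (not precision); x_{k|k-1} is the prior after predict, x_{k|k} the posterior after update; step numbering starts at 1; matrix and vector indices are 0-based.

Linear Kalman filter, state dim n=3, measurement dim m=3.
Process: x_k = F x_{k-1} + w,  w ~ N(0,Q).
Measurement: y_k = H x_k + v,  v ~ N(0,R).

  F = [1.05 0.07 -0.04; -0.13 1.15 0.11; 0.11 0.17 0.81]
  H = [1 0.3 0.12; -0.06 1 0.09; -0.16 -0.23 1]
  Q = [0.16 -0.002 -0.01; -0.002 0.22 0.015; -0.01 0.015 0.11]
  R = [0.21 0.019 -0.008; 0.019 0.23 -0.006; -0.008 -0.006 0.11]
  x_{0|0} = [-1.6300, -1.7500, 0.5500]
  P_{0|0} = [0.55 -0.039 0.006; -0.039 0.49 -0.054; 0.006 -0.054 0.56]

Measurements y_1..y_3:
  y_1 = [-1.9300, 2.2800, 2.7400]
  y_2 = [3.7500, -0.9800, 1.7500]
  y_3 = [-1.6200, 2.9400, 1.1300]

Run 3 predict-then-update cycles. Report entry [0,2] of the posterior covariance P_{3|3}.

P_post[0,2] = 0.0037

step 1: x^-=[-1.8560, -1.7401, -0.0313]  P^-=[0.7637 -0.0840 0.0363; -0.0840 0.8819 0.0969; 0.0363 0.0969 0.4830]  S=[1.0253 0.1777 -0.0477; 0.1777 1.1457 -0.0536; -0.0477 -0.0536 0.5968]  K=[0.7614 -0.2319 -0.0714; 0.0501 0.7702 -0.0819; 0.1331 0.1367 0.7851]  nu=[0.4518, 3.9116, 2.0741]  x^+=[-2.5674, 1.1253, 2.1918]  P^+=[0.1640 -0.0292 0.0070; -0.0292 0.1749 0.0215; 0.0070 0.0215 0.0905]
step 2: x^-=[-2.7047, 1.8690, 1.6843]  P^-=[0.3368 -0.0457 0.0096; -0.0457 0.4691 0.0717; 0.0096 0.0717 0.1825]  S=[0.5717 0.1079 -0.0307; 0.1079 0.7201 -0.0181; -0.0307 -0.0181 0.2866]  K=[0.5979 -0.1816 -0.0652; 0.0548 0.6547 -0.0537; 0.1017 0.1212 0.5926]  nu=[5.6918, -3.1628, 0.0628]  x^+=[1.2691, 0.1066, 1.9169]  P^+=[0.1289 -0.0227 0.0045; -0.0227 0.1488 0.0203; 0.0045 0.0203 0.0690]
step 3: x^-=[1.2634, 0.1685, 1.7104]  P^-=[0.2991 -0.0354 0.0050; -0.0354 0.4315 0.0649; 0.0050 0.0649 0.1667]  S=[0.5350 0.1076 -0.0332; 0.1076 0.6798 -0.0190; -0.0332 -0.0190 0.2731]  K=[0.5702 -0.1699 -0.0696; 0.0594 0.6356 -0.0536; 0.0950 0.1181 0.5725]  nu=[-3.1391, 2.6934, -0.3396]  x^+=[-0.9606, 1.7122, 1.5359]  P^+=[0.1229 -0.0208 0.0037; -0.0208 0.1446 0.0198; 0.0037 0.0198 0.0666]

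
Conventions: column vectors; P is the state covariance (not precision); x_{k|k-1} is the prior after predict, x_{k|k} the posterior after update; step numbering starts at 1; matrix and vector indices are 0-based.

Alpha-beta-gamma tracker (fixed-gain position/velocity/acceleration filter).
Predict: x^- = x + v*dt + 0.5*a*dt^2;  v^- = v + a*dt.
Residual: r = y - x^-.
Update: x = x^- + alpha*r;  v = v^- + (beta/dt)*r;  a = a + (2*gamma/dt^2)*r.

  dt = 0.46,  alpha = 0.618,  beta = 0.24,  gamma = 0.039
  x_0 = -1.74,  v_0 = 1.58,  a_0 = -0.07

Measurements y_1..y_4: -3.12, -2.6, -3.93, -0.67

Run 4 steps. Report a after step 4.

step 1: x_pred=-1.0206  r=-2.0994  x^+=-2.3180  v^+=0.4525  a^+=-0.8439
step 2: x_pred=-2.1992  r=-0.4008  x^+=-2.4469  v^+=-0.1448  a^+=-0.9916
step 3: x_pred=-2.6184  r=-1.3116  x^+=-3.4290  v^+=-1.2853  a^+=-1.4751
step 4: x_pred=-4.1763  r=3.5063  x^+=-2.0094  v^+=-0.1345  a^+=-0.1826

a_post = -0.1826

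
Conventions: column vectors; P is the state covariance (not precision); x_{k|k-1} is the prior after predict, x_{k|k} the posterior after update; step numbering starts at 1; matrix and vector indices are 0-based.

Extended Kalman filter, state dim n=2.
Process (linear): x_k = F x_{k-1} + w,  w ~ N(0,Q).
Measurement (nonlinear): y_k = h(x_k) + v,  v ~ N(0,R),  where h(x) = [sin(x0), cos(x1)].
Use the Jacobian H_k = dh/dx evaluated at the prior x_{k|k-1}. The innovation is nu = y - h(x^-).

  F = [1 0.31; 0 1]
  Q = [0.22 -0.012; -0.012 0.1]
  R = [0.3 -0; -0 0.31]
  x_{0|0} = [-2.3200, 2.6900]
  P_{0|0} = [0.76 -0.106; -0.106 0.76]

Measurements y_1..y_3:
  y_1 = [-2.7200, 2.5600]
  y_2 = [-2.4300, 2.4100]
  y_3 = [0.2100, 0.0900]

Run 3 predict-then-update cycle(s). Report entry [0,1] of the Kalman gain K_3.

K[0,1] = -0.0902

step 1: x^-=[-1.4861, 2.6900]  P^-=[0.9873 0.1176; 0.1176 0.8600]  H_jac=[0.0846 0.0000; 0.0000 -0.4364]  S=[0.3071 -0.0043; -0.0043 0.4738]  K=[0.2705 -0.1058; 0.0212 -0.7919]  nu=[-1.7236, 3.4598]  x^+=[-2.3185, -0.0865]  P^+=[0.9593 0.0752; 0.0752 0.5626]
step 2: x^-=[-2.3453, -0.0865]  P^-=[1.2800 0.2376; 0.2376 0.6626]  H_jac=[-0.6994 0.0000; 0.0000 0.0864]  S=[0.9261 -0.0144; -0.0144 0.3149]  K=[-0.9663 0.0211; -0.1767 0.1737]  nu=[-1.7153, 1.4137]  x^+=[-0.6580, 0.4622]  P^+=[0.4145 0.0758; 0.0758 0.6233]
step 3: x^-=[-0.5147, 0.4622]  P^-=[0.7414 0.2570; 0.2570 0.7233]  H_jac=[0.8704 0.0000; 0.0000 -0.4459]  S=[0.8617 -0.0998; -0.0998 0.4538]  K=[0.7384 -0.0902; 0.1820 -0.6707]  nu=[0.7023, -0.8051]  x^+=[0.0765, 1.1299]  P^+=[0.2545 0.0627; 0.0627 0.4663]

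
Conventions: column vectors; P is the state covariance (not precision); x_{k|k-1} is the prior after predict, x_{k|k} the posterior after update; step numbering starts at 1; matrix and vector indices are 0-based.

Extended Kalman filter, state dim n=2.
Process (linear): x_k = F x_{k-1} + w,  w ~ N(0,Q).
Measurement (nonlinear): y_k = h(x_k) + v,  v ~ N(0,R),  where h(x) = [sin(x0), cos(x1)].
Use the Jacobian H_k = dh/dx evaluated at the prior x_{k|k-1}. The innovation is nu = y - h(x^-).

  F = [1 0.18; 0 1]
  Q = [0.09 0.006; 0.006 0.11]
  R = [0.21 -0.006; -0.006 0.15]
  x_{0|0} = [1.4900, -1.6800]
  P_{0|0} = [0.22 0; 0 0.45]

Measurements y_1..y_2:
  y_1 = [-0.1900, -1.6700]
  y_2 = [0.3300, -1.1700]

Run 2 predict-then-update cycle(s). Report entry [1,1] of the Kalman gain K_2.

K[1,1] = 0.2567

step 1: x^-=[1.1876, -1.6800]  P^-=[0.3246 0.0870; 0.0870 0.5600]  H_jac=[0.3739 0.0000; 0.0000 0.9940]  S=[0.2554 0.0263; 0.0263 0.7033]  K=[0.4643 0.1056; 0.0459 0.7897]  nu=[-1.1175, -1.5610]  x^+=[0.5039, -2.9641]  P^+=[0.2591 0.0131; 0.0131 0.1189]
step 2: x^-=[-0.0296, -2.9641]  P^-=[0.3577 0.0405; 0.0405 0.2289]  H_jac=[0.9996 0.0000; 0.0000 0.1766]  S=[0.5674 0.0012; 0.0012 0.1571]  K=[0.6301 0.0409; 0.0709 0.2567]  nu=[0.3596, -0.1857]  x^+=[0.1894, -2.9863]  P^+=[0.1321 0.0134; 0.0134 0.2156]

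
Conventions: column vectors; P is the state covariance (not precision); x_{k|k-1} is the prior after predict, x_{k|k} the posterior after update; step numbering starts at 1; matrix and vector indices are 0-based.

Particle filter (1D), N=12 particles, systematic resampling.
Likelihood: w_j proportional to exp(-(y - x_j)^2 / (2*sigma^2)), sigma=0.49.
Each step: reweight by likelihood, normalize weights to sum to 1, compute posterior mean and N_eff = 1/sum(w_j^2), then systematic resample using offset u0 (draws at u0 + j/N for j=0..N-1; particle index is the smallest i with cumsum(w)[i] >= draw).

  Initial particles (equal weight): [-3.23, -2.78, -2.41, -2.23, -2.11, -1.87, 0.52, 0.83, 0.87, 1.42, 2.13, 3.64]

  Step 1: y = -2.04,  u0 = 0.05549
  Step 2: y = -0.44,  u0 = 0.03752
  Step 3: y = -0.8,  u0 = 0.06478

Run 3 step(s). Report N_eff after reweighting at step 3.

N_eff = 10.3489

step 1: w=[0.0132, 0.0803, 0.1888, 0.2329, 0.2485, 0.2364, 0.0000, 0.0000, 0.0000, 0.0000, 0.0000, 0.0000]  mean=-2.2064  Neff=4.6700  idx=[1, 2, 2, 3, 3, 3, 4, 4, 4, 5, 5, 5]
step 2: w=[0.0002, 0.0055, 0.0055, 0.0226, 0.0226, 0.0226, 0.0538, 0.0538, 0.0538, 0.2532, 0.2532, 0.2532]  mean=-1.9393  Neff=4.9371  idx=[4, 6, 8, 9, 9, 9, 10, 10, 10, 11, 11, 11]
step 3: w=[0.0157, 0.0312, 0.0312, 0.1024, 0.1024, 0.1024, 0.1024, 0.1024, 0.1024, 0.1024, 0.1024, 0.1024]  mean=-1.8906  Neff=10.3489  idx=[2, 3, 4, 5, 6, 6, 7, 8, 9, 10, 11, 11]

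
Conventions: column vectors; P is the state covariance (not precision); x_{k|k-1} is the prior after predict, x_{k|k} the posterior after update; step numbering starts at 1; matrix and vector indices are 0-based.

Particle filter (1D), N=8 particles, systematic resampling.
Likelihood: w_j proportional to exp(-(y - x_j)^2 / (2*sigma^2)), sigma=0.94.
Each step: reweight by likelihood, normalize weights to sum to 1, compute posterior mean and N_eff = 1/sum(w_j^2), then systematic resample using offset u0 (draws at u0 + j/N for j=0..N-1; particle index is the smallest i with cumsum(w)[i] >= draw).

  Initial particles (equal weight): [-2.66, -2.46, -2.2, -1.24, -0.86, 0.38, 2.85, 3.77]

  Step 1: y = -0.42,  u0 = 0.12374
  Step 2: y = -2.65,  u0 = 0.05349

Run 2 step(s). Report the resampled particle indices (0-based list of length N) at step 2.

resampled_idx = [0, 0, 1, 1, 2, 2, 3, 4]

step 1: w=[0.0225, 0.0365, 0.0641, 0.2631, 0.3449, 0.2679, 0.0009, 0.0000]  mean=-0.8091  Neff=3.7602  idx=[3, 3, 3, 4, 4, 5, 5, 5]
step 2: w=[0.2465, 0.2465, 0.2465, 0.1239, 0.1239, 0.0042, 0.0042, 0.0042]  mean=-1.1254  Neff=4.6930  idx=[0, 0, 1, 1, 2, 2, 3, 4]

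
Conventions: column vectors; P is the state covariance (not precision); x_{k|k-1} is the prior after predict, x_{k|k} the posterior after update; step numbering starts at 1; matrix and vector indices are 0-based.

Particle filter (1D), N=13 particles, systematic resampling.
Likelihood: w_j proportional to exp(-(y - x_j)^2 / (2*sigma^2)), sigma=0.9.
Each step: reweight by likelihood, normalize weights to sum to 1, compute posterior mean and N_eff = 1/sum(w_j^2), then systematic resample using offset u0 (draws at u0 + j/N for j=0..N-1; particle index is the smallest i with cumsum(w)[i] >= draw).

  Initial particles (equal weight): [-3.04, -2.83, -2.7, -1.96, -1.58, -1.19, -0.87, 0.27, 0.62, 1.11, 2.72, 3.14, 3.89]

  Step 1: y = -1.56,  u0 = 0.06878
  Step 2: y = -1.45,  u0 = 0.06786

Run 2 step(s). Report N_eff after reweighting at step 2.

N_eff = 11.3369

step 1: w=[0.0535, 0.0764, 0.0927, 0.1872, 0.2066, 0.1899, 0.1540, 0.0262, 0.0110, 0.0025, 0.0000, 0.0000, 0.0000]  mean=-1.6656  Neff=6.4252  idx=[1, 2, 3, 3, 3, 4, 4, 4, 5, 5, 6, 6, 8]
step 2: w=[0.0314, 0.0388, 0.0867, 0.0867, 0.0867, 0.1007, 0.1007, 0.1007, 0.0976, 0.0976, 0.0827, 0.0827, 0.0072]  mean=-1.5521  Neff=11.3369  idx=[1, 2, 3, 4, 5, 6, 6, 7, 8, 9, 10, 11, 11]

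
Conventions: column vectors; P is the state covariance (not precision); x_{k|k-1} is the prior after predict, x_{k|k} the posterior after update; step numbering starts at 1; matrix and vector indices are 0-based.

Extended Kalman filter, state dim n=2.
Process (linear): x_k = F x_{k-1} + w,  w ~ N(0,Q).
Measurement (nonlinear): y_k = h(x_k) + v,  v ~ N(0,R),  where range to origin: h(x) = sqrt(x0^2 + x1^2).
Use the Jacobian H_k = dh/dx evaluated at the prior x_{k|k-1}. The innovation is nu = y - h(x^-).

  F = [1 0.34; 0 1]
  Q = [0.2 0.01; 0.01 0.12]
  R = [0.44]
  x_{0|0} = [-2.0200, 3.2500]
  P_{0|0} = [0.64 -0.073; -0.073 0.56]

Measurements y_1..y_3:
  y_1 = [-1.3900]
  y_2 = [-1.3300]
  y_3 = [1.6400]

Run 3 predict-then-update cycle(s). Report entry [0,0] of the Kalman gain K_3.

step 1: x^-=[-0.9150, 3.2500]  P^-=[0.8551 0.1274; 0.1274 0.6800]  H_jac=[-0.2710 0.9626]  S=[1.0664]  K=[-0.1023; 0.5814]  nu=[-4.7663]  x^+=[-0.4274, 0.4787]  P^+=[0.8439 0.1908; 0.1908 0.3195]
step 2: x^-=[-0.2646, 0.4787]  P^-=[1.2106 0.3095; 0.3095 0.4395]  H_jac=[-0.4837 0.8752]  S=[0.7979]  K=[-0.3945; 0.2945]  nu=[-1.8770]  x^+=[0.4759, -0.0740]  P^+=[1.0864 0.4022; 0.4022 0.3703]
step 3: x^-=[0.4507, -0.0740]  P^-=[1.6027 0.5381; 0.5381 0.4903]  H_jac=[0.9868 -0.1620]  S=[1.8416]  K=[0.8115; 0.2452]  nu=[1.1832]  x^+=[1.4109, 0.2161]  P^+=[0.3900 0.1716; 0.1716 0.3796]

K[0,0] = 0.8115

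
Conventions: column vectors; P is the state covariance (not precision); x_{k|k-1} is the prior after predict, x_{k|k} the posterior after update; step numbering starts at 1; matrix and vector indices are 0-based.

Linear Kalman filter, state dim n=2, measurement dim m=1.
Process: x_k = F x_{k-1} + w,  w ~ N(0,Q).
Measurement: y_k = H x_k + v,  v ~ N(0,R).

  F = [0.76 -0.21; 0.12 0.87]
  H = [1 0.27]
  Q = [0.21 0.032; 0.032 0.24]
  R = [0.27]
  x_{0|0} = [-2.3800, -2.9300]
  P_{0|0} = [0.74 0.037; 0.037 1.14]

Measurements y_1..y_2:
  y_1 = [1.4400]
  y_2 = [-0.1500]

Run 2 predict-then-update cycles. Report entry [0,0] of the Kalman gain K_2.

step 1: x^-=[-1.1935, -2.8347]  P^-=[0.6759 -0.0853; -0.0853 1.1212]  S=[0.9816]  K=[0.6651; 0.2216]  nu=[3.3989]  x^+=[1.0671, -2.0817]  P^+=[0.2417 -0.2299; -0.2299 1.0731]
step 2: x^-=[1.2482, -1.6830]  P^-=[0.4703 -0.2882; -0.2882 1.0077]  S=[0.6581]  K=[0.5964; -0.0246]  nu=[-0.9438]  x^+=[0.6853, -1.6598]  P^+=[0.2362 -0.2786; -0.2786 1.0073]

K[0,0] = 0.5964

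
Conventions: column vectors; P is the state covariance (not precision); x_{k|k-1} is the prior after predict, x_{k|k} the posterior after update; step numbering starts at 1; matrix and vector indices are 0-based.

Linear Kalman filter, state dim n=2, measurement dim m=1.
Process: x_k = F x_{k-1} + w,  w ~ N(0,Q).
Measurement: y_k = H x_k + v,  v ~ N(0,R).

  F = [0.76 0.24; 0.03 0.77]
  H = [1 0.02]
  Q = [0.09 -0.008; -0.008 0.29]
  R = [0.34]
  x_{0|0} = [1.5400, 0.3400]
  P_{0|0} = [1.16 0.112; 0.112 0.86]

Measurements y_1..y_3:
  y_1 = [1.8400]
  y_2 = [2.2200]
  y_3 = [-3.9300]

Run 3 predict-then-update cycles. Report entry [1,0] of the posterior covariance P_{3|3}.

P_post[1,0] = 0.0931

step 1: x^-=[1.2520, 0.3080]  P^-=[0.8504 0.2437; 0.2437 0.8061]  S=[1.2005]  K=[0.7125; 0.2165]  nu=[0.5818]  x^+=[1.6665, 0.4339]  P^+=[0.2411 0.0586; 0.0586 0.7499]
step 2: x^-=[1.3707, 0.3841]  P^-=[0.2938 0.1708; 0.1708 0.7375]  S=[0.6409]  K=[0.4637; 0.2895]  nu=[0.8416]  x^+=[1.7610, 0.6278]  P^+=[0.1560 0.0847; 0.0847 0.6838]
step 3: x^-=[1.4890, 0.5362]  P^-=[0.2504 0.1721; 0.1721 0.6995]  S=[0.5976]  K=[0.4248; 0.3115]  nu=[-5.4297]  x^+=[-0.8175, -1.1550]  P^+=[0.1426 0.0931; 0.0931 0.6415]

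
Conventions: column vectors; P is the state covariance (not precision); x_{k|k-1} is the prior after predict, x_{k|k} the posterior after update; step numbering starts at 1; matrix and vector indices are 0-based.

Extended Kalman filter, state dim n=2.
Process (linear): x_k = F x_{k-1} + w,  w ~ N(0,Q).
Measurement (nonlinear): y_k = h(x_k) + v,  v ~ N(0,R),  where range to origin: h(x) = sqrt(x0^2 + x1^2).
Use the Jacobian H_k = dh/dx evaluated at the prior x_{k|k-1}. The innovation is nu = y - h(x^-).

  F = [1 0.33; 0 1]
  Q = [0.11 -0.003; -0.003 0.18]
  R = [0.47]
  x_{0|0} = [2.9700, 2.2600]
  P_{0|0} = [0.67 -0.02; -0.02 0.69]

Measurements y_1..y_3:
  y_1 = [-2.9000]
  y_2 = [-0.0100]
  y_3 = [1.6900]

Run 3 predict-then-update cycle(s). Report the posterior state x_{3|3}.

step 1: x^-=[3.7158, 2.2600]  P^-=[0.8419 0.2047; 0.2047 0.8700]  H_jac=[0.8544 0.5196]  S=[1.5013]  K=[0.5500; 0.4176]  nu=[-7.2491]  x^+=[-0.2712, -0.7675]  P^+=[0.3878 -0.1401; -0.1401 0.6082]
step 2: x^-=[-0.5245, -0.7675]  P^-=[0.4715 0.0575; 0.0575 0.7882]  H_jac=[-0.5642 -0.8256]  S=[1.2110]  K=[-0.2589; -0.5642]  nu=[-0.9396]  x^+=[-0.2812, -0.2374]  P^+=[0.3903 -0.1194; -0.1194 0.4027]
step 3: x^-=[-0.3595, -0.2374]  P^-=[0.4654 0.0105; 0.0105 0.5827]  H_jac=[-0.8345 -0.5510]  S=[0.9807]  K=[-0.4020; -0.3364]  nu=[1.2591]  x^+=[-0.8657, -0.6609]  P^+=[0.3070 -0.1221; -0.1221 0.4718]

x_post = [-0.8657, -0.6609]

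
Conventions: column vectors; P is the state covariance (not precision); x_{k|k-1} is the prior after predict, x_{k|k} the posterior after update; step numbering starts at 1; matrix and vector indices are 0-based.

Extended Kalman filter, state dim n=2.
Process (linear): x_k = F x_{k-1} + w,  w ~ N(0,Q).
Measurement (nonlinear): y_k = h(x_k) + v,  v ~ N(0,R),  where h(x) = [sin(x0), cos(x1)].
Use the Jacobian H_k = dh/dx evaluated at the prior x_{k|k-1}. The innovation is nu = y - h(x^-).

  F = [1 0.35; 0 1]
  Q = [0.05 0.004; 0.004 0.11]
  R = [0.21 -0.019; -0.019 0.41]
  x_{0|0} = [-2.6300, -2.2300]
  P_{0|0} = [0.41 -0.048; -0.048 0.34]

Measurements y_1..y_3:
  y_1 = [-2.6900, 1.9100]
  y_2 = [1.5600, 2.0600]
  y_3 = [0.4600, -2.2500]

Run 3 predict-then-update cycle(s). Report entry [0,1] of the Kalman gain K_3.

K[0,1] = 0.0526

step 1: x^-=[-3.4105, -2.2300]  P^-=[0.4680 0.0750; 0.0750 0.4500]  H_jac=[-0.9641 0.0000; 0.0000 0.7905]  S=[0.6450 -0.0762; -0.0762 0.6912]  K=[-0.6985 0.0088; -0.0520 0.5089]  nu=[-2.9557, 2.5225]  x^+=[-1.3237, -0.7925]  P^+=[0.1523 0.0214; 0.0214 0.2652]
step 2: x^-=[-1.6010, -0.7925]  P^-=[0.2498 0.1182; 0.1182 0.3752]  H_jac=[-0.0302 0.0000; 0.0000 0.7121]  S=[0.2102 -0.0215; -0.0215 0.6003]  K=[-0.0216 0.1394; 0.0287 0.4462]  nu=[2.5595, 1.3580]  x^+=[-1.4671, -0.1132]  P^+=[0.2379 0.0809; 0.0809 0.2561]
step 3: x^-=[-1.5067, -0.1132]  P^-=[0.3758 0.1745; 0.1745 0.3661]  H_jac=[0.0640 0.0000; 0.0000 0.1129]  S=[0.2115 -0.0177; -0.0177 0.4147]  K=[0.1182 0.0526; 0.0614 0.1023]  nu=[1.4579, -3.2436]  x^+=[-1.5049, -0.3555]  P^+=[0.3720 0.1710; 0.1710 0.3612]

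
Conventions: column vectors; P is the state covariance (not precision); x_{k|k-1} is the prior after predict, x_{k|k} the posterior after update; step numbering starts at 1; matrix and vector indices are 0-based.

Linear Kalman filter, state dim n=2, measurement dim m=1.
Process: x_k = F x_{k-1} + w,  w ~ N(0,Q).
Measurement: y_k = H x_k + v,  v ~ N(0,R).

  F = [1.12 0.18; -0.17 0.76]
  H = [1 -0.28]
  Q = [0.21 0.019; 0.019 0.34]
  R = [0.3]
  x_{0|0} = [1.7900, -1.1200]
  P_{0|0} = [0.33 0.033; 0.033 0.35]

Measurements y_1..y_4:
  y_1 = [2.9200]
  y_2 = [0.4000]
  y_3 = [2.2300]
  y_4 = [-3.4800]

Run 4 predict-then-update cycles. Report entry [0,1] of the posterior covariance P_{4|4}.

P_post[0,1] = 0.2001

step 1: x^-=[1.8032, -1.1555]  P^-=[0.6486 0.0311; 0.0311 0.5432]  S=[0.9738]  K=[0.6571; -0.1242]  nu=[0.7933]  x^+=[2.3245, -1.2540]  P^+=[0.2281 0.1106; 0.1106 0.5281]
step 2: x^-=[2.3777, -1.3482]  P^-=[0.5579 0.1386; 0.1386 0.6231]  S=[0.8291]  K=[0.6260; -0.0433]  nu=[-2.3552]  x^+=[0.9032, -1.2463]  P^+=[0.2329 0.1610; 0.1610 0.6215]
step 3: x^-=[0.7873, -1.1008]  P^-=[0.5872 0.1918; 0.1918 0.6641]  S=[0.8319]  K=[0.6413; 0.0071]  nu=[1.1345]  x^+=[1.5149, -1.0927]  P^+=[0.2451 0.1881; 0.1881 0.6641]
step 4: x^-=[1.5000, -1.0880]  P^-=[0.6147 0.2175; 0.2175 0.6821]  S=[0.8464]  K=[0.6543; 0.0313]  nu=[-5.2846]  x^+=[-1.9580, -1.2537]  P^+=[0.2523 0.2001; 0.2001 0.6812]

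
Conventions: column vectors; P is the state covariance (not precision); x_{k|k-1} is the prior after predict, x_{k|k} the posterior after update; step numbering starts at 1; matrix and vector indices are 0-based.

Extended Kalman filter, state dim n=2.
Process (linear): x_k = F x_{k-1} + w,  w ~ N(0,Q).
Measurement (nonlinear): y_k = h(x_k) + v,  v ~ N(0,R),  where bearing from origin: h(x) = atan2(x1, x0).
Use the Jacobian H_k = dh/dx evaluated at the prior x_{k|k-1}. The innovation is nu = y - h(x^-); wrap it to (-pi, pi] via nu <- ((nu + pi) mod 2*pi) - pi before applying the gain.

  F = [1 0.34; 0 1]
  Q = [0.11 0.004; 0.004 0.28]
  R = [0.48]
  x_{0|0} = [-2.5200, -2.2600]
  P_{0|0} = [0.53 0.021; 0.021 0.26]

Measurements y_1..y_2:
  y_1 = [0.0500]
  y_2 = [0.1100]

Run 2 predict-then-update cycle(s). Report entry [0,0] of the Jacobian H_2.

step 1: x^-=[-3.2884, -2.2600]  P^-=[0.6843 0.1134; 0.1134 0.5400]  H_jac=[0.1419 -0.2065]  S=[0.5102]  K=[0.1445; -0.1871]  nu=[2.5895]  x^+=[-2.9142, -2.7444]  P^+=[0.6737 0.1272; 0.1272 0.5221]
step 2: x^-=[-3.8473, -2.7444]  P^-=[0.9305 0.3087; 0.3087 0.8021]  H_jac=[0.1229 -0.1723]  S=[0.5048]  K=[0.1212; -0.1986]  nu=[2.6320]  x^+=[-3.5284, -3.2671]  P^+=[0.9231 0.3209; 0.3209 0.7822]

H_jac[0,0] = 0.1229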